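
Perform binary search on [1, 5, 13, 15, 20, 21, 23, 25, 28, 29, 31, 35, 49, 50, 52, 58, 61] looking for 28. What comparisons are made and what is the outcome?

Binary search for 28 in [1, 5, 13, 15, 20, 21, 23, 25, 28, 29, 31, 35, 49, 50, 52, 58, 61]:

lo=0, hi=16, mid=8, arr[mid]=28 -> Found target at index 8!

Binary search finds 28 at index 8 after 1 comparisons. The search repeatedly halves the search space by comparing with the middle element.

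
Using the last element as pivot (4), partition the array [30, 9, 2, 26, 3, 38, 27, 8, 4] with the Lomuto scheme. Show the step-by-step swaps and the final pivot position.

Lomuto partition with pivot = 4:

Initial array: [30, 9, 2, 26, 3, 38, 27, 8, 4]

arr[0]=30 > 4: no swap
arr[1]=9 > 4: no swap
arr[2]=2 <= 4: swap with position 0, array becomes [2, 9, 30, 26, 3, 38, 27, 8, 4]
arr[3]=26 > 4: no swap
arr[4]=3 <= 4: swap with position 1, array becomes [2, 3, 30, 26, 9, 38, 27, 8, 4]
arr[5]=38 > 4: no swap
arr[6]=27 > 4: no swap
arr[7]=8 > 4: no swap

Place pivot at position 2: [2, 3, 4, 26, 9, 38, 27, 8, 30]
Pivot position: 2

After partitioning with pivot 4, the array becomes [2, 3, 4, 26, 9, 38, 27, 8, 30]. The pivot is placed at index 2. All elements to the left of the pivot are <= 4, and all elements to the right are > 4.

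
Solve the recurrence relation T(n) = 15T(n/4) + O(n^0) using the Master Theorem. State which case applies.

Master Theorem for T(n) = 15T(n/4) + O(n^0):

a = 15, b = 4, c = 0
log_b(a) = log_4(15) = 1.9534

Case 1: c = 0 < log_4(15) = 1.9534
T(n) = O(n^(log_4 15))

For T(n) = 15T(n/4) + O(n^0): log_4(15) = 1.9534. This is Case 1 of the Master Theorem (c < log_b(a), work dominated by leaves), giving O(n^(log_4 15)).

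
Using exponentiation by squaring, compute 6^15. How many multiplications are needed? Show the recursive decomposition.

Computing 6^15 by squaring (build up from 6^1; each line after the first costs one multiplication):

6^1 = 6
6^2 = (6^1)^2 = 6^2 = 36
6^3 = 6 * 6^2 = 6 * 36 = 216
6^6 = (6^3)^2 = 216^2 = 46656
6^7 = 6 * 6^6 = 6 * 46656 = 279936
6^14 = (6^7)^2 = 279936^2 = 78364164096
6^15 = 6 * 6^14 = 6 * 78364164096 = 470184984576

Result: 470184984576
Multiplications needed: 6 (6 lines after 6^1)

6^15 = 470184984576. Using exponentiation by squaring, this requires 6 multiplications. The key idea: if the exponent is even, square the half-power; if odd, multiply by the base once.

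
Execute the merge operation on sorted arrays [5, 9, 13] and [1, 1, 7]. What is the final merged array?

Merging process:

Compare 5 vs 1: take 1 from right. Merged: [1]
Compare 5 vs 1: take 1 from right. Merged: [1, 1]
Compare 5 vs 7: take 5 from left. Merged: [1, 1, 5]
Compare 9 vs 7: take 7 from right. Merged: [1, 1, 5, 7]
Append remaining from left: [9, 13]. Merged: [1, 1, 5, 7, 9, 13]

Final merged array: [1, 1, 5, 7, 9, 13]
Total comparisons: 4

The merged array is [1, 1, 5, 7, 9, 13], requiring 4 comparisons. The merge step runs in O(n) time where n is the total number of elements.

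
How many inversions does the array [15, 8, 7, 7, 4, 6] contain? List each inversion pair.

Finding inversions in [15, 8, 7, 7, 4, 6]:

(0, 1): arr[0]=15 > arr[1]=8
(0, 2): arr[0]=15 > arr[2]=7
(0, 3): arr[0]=15 > arr[3]=7
(0, 4): arr[0]=15 > arr[4]=4
(0, 5): arr[0]=15 > arr[5]=6
(1, 2): arr[1]=8 > arr[2]=7
(1, 3): arr[1]=8 > arr[3]=7
(1, 4): arr[1]=8 > arr[4]=4
(1, 5): arr[1]=8 > arr[5]=6
(2, 4): arr[2]=7 > arr[4]=4
(2, 5): arr[2]=7 > arr[5]=6
(3, 4): arr[3]=7 > arr[4]=4
(3, 5): arr[3]=7 > arr[5]=6

Total inversions: 13

The array has 13 inversion(s): (0,1), (0,2), (0,3), (0,4), (0,5), (1,2), (1,3), (1,4), (1,5), (2,4), (2,5), (3,4), (3,5). Each pair (i,j) satisfies i < j and arr[i] > arr[j].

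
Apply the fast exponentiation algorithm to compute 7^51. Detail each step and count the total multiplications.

Computing 7^51 by squaring (build up from 7^1; each line after the first costs one multiplication):

7^1 = 7
7^2 = (7^1)^2 = 7^2 = 49
7^3 = 7 * 7^2 = 7 * 49 = 343
7^6 = (7^3)^2 = 343^2 = 117649
7^12 = (7^6)^2 = 117649^2 = 13841287201
7^24 = (7^12)^2 = 13841287201^2 = 191581231380566414401
7^25 = 7 * 7^24 = 7 * 191581231380566414401 = 1341068619663964900807
7^50 = (7^25)^2 = 1341068619663964900807^2 = 1798465042647412146620280340569649349251249
7^51 = 7 * 7^50 = 7 * 1798465042647412146620280340569649349251249 = 12589255298531885026341962383987545444758743

Result: 12589255298531885026341962383987545444758743
Multiplications needed: 8 (8 lines after 7^1)

7^51 = 12589255298531885026341962383987545444758743. Using exponentiation by squaring, this requires 8 multiplications. The key idea: if the exponent is even, square the half-power; if odd, multiply by the base once.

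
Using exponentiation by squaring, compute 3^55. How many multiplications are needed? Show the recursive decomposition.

Computing 3^55 by squaring (build up from 3^1; each line after the first costs one multiplication):

3^1 = 3
3^2 = (3^1)^2 = 3^2 = 9
3^3 = 3 * 3^2 = 3 * 9 = 27
3^6 = (3^3)^2 = 27^2 = 729
3^12 = (3^6)^2 = 729^2 = 531441
3^13 = 3 * 3^12 = 3 * 531441 = 1594323
3^26 = (3^13)^2 = 1594323^2 = 2541865828329
3^27 = 3 * 3^26 = 3 * 2541865828329 = 7625597484987
3^54 = (3^27)^2 = 7625597484987^2 = 58149737003040059690390169
3^55 = 3 * 3^54 = 3 * 58149737003040059690390169 = 174449211009120179071170507

Result: 174449211009120179071170507
Multiplications needed: 9 (9 lines after 3^1)

3^55 = 174449211009120179071170507. Using exponentiation by squaring, this requires 9 multiplications. The key idea: if the exponent is even, square the half-power; if odd, multiply by the base once.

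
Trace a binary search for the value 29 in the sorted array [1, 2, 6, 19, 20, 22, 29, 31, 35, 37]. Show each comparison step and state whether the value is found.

Binary search for 29 in [1, 2, 6, 19, 20, 22, 29, 31, 35, 37]:

lo=0, hi=9, mid=4, arr[mid]=20 -> 20 < 29, search right half
lo=5, hi=9, mid=7, arr[mid]=31 -> 31 > 29, search left half
lo=5, hi=6, mid=5, arr[mid]=22 -> 22 < 29, search right half
lo=6, hi=6, mid=6, arr[mid]=29 -> Found target at index 6!

Binary search finds 29 at index 6 after 4 comparisons. The search repeatedly halves the search space by comparing with the middle element.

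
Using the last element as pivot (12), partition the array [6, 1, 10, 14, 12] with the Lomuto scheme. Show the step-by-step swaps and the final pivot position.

Lomuto partition with pivot = 12:

Initial array: [6, 1, 10, 14, 12]

arr[0]=6 <= 12: swap with position 0, array becomes [6, 1, 10, 14, 12]
arr[1]=1 <= 12: swap with position 1, array becomes [6, 1, 10, 14, 12]
arr[2]=10 <= 12: swap with position 2, array becomes [6, 1, 10, 14, 12]
arr[3]=14 > 12: no swap

Place pivot at position 3: [6, 1, 10, 12, 14]
Pivot position: 3

After partitioning with pivot 12, the array becomes [6, 1, 10, 12, 14]. The pivot is placed at index 3. All elements to the left of the pivot are <= 12, and all elements to the right are > 12.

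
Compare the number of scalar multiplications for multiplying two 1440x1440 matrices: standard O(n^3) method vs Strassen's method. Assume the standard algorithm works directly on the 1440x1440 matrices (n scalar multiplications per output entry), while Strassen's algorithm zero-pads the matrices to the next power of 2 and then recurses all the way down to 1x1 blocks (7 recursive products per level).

Matrix multiplication for 1440x1440 matrices:

Strassen's algorithm requires power-of-2 dimensions. Pad 1440x1440 to 2048x2048 (next power of 2).

Standard algorithm: 1440^3 = 2985984000 multiplications
Strassen's algorithm: 7^(log2(2048)) = 7^11 = 1977326743 multiplications
Savings: 2985984000 - 1977326743 = 1008657257 multiplications

Standard: 2985984000 multiplications (1440^3). Strassen: 1977326743 multiplications (7^11, after padding to 2048x2048). Strassen reduces 8 recursive multiplications to 7 at each level.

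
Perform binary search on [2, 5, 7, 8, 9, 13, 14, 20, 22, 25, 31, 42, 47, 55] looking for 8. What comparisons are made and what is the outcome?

Binary search for 8 in [2, 5, 7, 8, 9, 13, 14, 20, 22, 25, 31, 42, 47, 55]:

lo=0, hi=13, mid=6, arr[mid]=14 -> 14 > 8, search left half
lo=0, hi=5, mid=2, arr[mid]=7 -> 7 < 8, search right half
lo=3, hi=5, mid=4, arr[mid]=9 -> 9 > 8, search left half
lo=3, hi=3, mid=3, arr[mid]=8 -> Found target at index 3!

Binary search finds 8 at index 3 after 4 comparisons. The search repeatedly halves the search space by comparing with the middle element.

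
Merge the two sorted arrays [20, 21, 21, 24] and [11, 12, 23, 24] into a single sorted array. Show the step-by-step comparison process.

Merging process:

Compare 20 vs 11: take 11 from right. Merged: [11]
Compare 20 vs 12: take 12 from right. Merged: [11, 12]
Compare 20 vs 23: take 20 from left. Merged: [11, 12, 20]
Compare 21 vs 23: take 21 from left. Merged: [11, 12, 20, 21]
Compare 21 vs 23: take 21 from left. Merged: [11, 12, 20, 21, 21]
Compare 24 vs 23: take 23 from right. Merged: [11, 12, 20, 21, 21, 23]
Compare 24 vs 24: take 24 from left. Merged: [11, 12, 20, 21, 21, 23, 24]
Append remaining from right: [24]. Merged: [11, 12, 20, 21, 21, 23, 24, 24]

Final merged array: [11, 12, 20, 21, 21, 23, 24, 24]
Total comparisons: 7

The merged array is [11, 12, 20, 21, 21, 23, 24, 24], requiring 7 comparisons. The merge step runs in O(n) time where n is the total number of elements.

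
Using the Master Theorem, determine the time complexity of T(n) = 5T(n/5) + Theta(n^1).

Master Theorem for T(n) = 5T(n/5) + O(n^1):

a = 5, b = 5, c = 1
log_b(a) = log_5(5) = 1.0000

Case 2: c = 1 = log_5(5) = 1.0000
T(n) = O(n^1 log n) = O(n log n)

For T(n) = 5T(n/5) + O(n^1): log_5(5) = 1.0000. This is Case 2 of the Master Theorem (c = log_b(a), equal work at all levels), giving O(n log n).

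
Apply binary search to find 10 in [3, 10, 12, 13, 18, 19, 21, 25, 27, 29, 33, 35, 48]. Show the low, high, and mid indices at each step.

Binary search for 10 in [3, 10, 12, 13, 18, 19, 21, 25, 27, 29, 33, 35, 48]:

lo=0, hi=12, mid=6, arr[mid]=21 -> 21 > 10, search left half
lo=0, hi=5, mid=2, arr[mid]=12 -> 12 > 10, search left half
lo=0, hi=1, mid=0, arr[mid]=3 -> 3 < 10, search right half
lo=1, hi=1, mid=1, arr[mid]=10 -> Found target at index 1!

Binary search finds 10 at index 1 after 4 comparisons. The search repeatedly halves the search space by comparing with the middle element.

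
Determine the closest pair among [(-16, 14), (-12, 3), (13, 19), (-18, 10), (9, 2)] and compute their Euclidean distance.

Computing all pairwise distances among 5 points:

d((-16, 14), (-12, 3)) = 11.7047
d((-16, 14), (13, 19)) = 29.4279
d((-16, 14), (-18, 10)) = 4.4721 <-- minimum
d((-16, 14), (9, 2)) = 27.7308
d((-12, 3), (13, 19)) = 29.6816
d((-12, 3), (-18, 10)) = 9.2195
d((-12, 3), (9, 2)) = 21.0238
d((13, 19), (-18, 10)) = 32.28
d((13, 19), (9, 2)) = 17.4642
d((-18, 10), (9, 2)) = 28.1603

Closest pair: (-16, 14) and (-18, 10) with distance 4.4721

The closest pair is (-16, 14) and (-18, 10) with Euclidean distance 4.4721. For 5 points, brute-force pairwise comparison is shown above. For large n, the divide-and-conquer algorithm (sort by x, recurse on halves, check the dividing strip) achieves O(n log n).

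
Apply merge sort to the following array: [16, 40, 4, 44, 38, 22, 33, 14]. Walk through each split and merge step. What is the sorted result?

Merge sort trace:

Split: [16, 40, 4, 44, 38, 22, 33, 14] -> [16, 40, 4, 44] and [38, 22, 33, 14]
  Split: [16, 40, 4, 44] -> [16, 40] and [4, 44]
    Split: [16, 40] -> [16] and [40]
    Merge: [16] + [40] -> [16, 40]
    Split: [4, 44] -> [4] and [44]
    Merge: [4] + [44] -> [4, 44]
  Merge: [16, 40] + [4, 44] -> [4, 16, 40, 44]
  Split: [38, 22, 33, 14] -> [38, 22] and [33, 14]
    Split: [38, 22] -> [38] and [22]
    Merge: [38] + [22] -> [22, 38]
    Split: [33, 14] -> [33] and [14]
    Merge: [33] + [14] -> [14, 33]
  Merge: [22, 38] + [14, 33] -> [14, 22, 33, 38]
Merge: [4, 16, 40, 44] + [14, 22, 33, 38] -> [4, 14, 16, 22, 33, 38, 40, 44]

Final sorted array: [4, 14, 16, 22, 33, 38, 40, 44]

The merge sort proceeds by recursively splitting the array and merging sorted halves.
After all merges, the sorted array is [4, 14, 16, 22, 33, 38, 40, 44].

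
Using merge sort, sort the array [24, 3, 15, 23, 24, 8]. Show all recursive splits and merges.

Merge sort trace:

Split: [24, 3, 15, 23, 24, 8] -> [24, 3, 15] and [23, 24, 8]
  Split: [24, 3, 15] -> [24] and [3, 15]
    Split: [3, 15] -> [3] and [15]
    Merge: [3] + [15] -> [3, 15]
  Merge: [24] + [3, 15] -> [3, 15, 24]
  Split: [23, 24, 8] -> [23] and [24, 8]
    Split: [24, 8] -> [24] and [8]
    Merge: [24] + [8] -> [8, 24]
  Merge: [23] + [8, 24] -> [8, 23, 24]
Merge: [3, 15, 24] + [8, 23, 24] -> [3, 8, 15, 23, 24, 24]

Final sorted array: [3, 8, 15, 23, 24, 24]

The merge sort proceeds by recursively splitting the array and merging sorted halves.
After all merges, the sorted array is [3, 8, 15, 23, 24, 24].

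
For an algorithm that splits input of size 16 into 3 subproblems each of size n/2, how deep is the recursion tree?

For divide and conquer with division factor 2:

Problem sizes at each level:
Level 0: 16
Level 1: 8
Level 2: 4
Level 3: 2
Level 4: 1

The root is level 0 and the size-1 base case is level 4 (the tree spans levels 0 through 4, i.e. 5 levels counting the root), so the depth is the number of divisions: log_2(16) = 4

The recursion tree depth is log_2(16) = 4. At each level, the problem size is divided by 2, so it takes 4 divisions to reduce to a base case of size 1. The algorithm makes 3 recursive calls at each level.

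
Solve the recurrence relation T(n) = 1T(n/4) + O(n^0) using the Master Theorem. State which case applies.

Master Theorem for T(n) = 1T(n/4) + O(n^0):

a = 1, b = 4, c = 0
log_b(a) = log_4(1) = 0.0000

Case 2: c = 0 = log_4(1) = 0.0000
T(n) = O(n^0 log n) = O(log n)

For T(n) = 1T(n/4) + O(n^0): log_4(1) = 0.0000. This is Case 2 of the Master Theorem (c = log_b(a), equal work at all levels), giving O(log n).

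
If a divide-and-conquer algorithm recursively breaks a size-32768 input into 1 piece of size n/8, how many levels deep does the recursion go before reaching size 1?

For divide and conquer with division factor 8:

Problem sizes at each level:
Level 0: 32768
Level 1: 4096
Level 2: 512
Level 3: 64
Level 4: 8
Level 5: 1

The root is level 0 and the size-1 base case is level 5 (the tree spans levels 0 through 5, i.e. 6 levels counting the root), so the depth is the number of divisions: log_8(32768) = 5

The recursion tree depth is log_8(32768) = 5. At each level, the problem size is divided by 8, so it takes 5 divisions to reduce to a base case of size 1. The algorithm makes 1 recursive call at each level.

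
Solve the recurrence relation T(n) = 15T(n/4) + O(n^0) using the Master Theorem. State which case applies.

Master Theorem for T(n) = 15T(n/4) + O(n^0):

a = 15, b = 4, c = 0
log_b(a) = log_4(15) = 1.9534

Case 1: c = 0 < log_4(15) = 1.9534
T(n) = O(n^(log_4 15))

For T(n) = 15T(n/4) + O(n^0): log_4(15) = 1.9534. This is Case 1 of the Master Theorem (c < log_b(a), work dominated by leaves), giving O(n^(log_4 15)).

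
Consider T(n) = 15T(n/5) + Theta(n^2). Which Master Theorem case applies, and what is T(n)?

Master Theorem for T(n) = 15T(n/5) + O(n^2):

a = 15, b = 5, c = 2
log_b(a) = log_5(15) = 1.6826

Case 3: c = 2 > log_5(15) = 1.6826
T(n) = O(n^2) = O(n^2)

For T(n) = 15T(n/5) + O(n^2): log_5(15) = 1.6826. This is Case 3 of the Master Theorem (c > log_b(a), work dominated by root), giving O(n^2).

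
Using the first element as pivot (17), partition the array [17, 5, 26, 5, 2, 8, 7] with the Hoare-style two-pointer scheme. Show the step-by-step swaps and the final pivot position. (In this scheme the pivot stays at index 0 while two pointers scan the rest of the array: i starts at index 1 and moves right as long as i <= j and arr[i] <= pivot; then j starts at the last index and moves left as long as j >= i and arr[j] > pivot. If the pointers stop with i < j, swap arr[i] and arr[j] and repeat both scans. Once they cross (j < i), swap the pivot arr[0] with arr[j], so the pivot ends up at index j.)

Hoare-style two-pointer partition with pivot = 17:

Initial array: [17, 5, 26, 5, 2, 8, 7]

Pointers start at i = 1, j = 6.
i stops at index 2 (arr[2]=26 > 17), j stops at index 6 (arr[6]=7 <= 17): swap arr[2] and arr[6], array becomes [17, 5, 7, 5, 2, 8, 26]
i ends at 6, j ends at 5: the pointers have crossed (j < i), so scanning stops.

Swap pivot arr[0] with arr[5] to place pivot at position 5: [8, 5, 7, 5, 2, 17, 26]
Pivot position: 5

After partitioning with pivot 17, the array becomes [8, 5, 7, 5, 2, 17, 26]. The pivot is placed at index 5. All elements to the left of the pivot are <= 17, and all elements to the right are > 17.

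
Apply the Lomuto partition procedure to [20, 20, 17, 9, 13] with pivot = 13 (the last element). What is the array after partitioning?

Lomuto partition with pivot = 13:

Initial array: [20, 20, 17, 9, 13]

arr[0]=20 > 13: no swap
arr[1]=20 > 13: no swap
arr[2]=17 > 13: no swap
arr[3]=9 <= 13: swap with position 0, array becomes [9, 20, 17, 20, 13]

Place pivot at position 1: [9, 13, 17, 20, 20]
Pivot position: 1

After partitioning with pivot 13, the array becomes [9, 13, 17, 20, 20]. The pivot is placed at index 1. All elements to the left of the pivot are <= 13, and all elements to the right are > 13.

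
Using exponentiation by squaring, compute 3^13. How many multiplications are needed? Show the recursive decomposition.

Computing 3^13 by squaring (build up from 3^1; each line after the first costs one multiplication):

3^1 = 3
3^2 = (3^1)^2 = 3^2 = 9
3^3 = 3 * 3^2 = 3 * 9 = 27
3^6 = (3^3)^2 = 27^2 = 729
3^12 = (3^6)^2 = 729^2 = 531441
3^13 = 3 * 3^12 = 3 * 531441 = 1594323

Result: 1594323
Multiplications needed: 5 (5 lines after 3^1)

3^13 = 1594323. Using exponentiation by squaring, this requires 5 multiplications. The key idea: if the exponent is even, square the half-power; if odd, multiply by the base once.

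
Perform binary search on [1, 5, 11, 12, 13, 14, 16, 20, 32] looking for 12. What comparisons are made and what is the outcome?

Binary search for 12 in [1, 5, 11, 12, 13, 14, 16, 20, 32]:

lo=0, hi=8, mid=4, arr[mid]=13 -> 13 > 12, search left half
lo=0, hi=3, mid=1, arr[mid]=5 -> 5 < 12, search right half
lo=2, hi=3, mid=2, arr[mid]=11 -> 11 < 12, search right half
lo=3, hi=3, mid=3, arr[mid]=12 -> Found target at index 3!

Binary search finds 12 at index 3 after 4 comparisons. The search repeatedly halves the search space by comparing with the middle element.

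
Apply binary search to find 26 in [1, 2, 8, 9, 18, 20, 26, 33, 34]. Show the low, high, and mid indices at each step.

Binary search for 26 in [1, 2, 8, 9, 18, 20, 26, 33, 34]:

lo=0, hi=8, mid=4, arr[mid]=18 -> 18 < 26, search right half
lo=5, hi=8, mid=6, arr[mid]=26 -> Found target at index 6!

Binary search finds 26 at index 6 after 2 comparisons. The search repeatedly halves the search space by comparing with the middle element.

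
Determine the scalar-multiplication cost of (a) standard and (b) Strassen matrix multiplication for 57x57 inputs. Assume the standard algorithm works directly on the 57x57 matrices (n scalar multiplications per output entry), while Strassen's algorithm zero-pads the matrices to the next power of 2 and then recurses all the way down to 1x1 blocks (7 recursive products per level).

Matrix multiplication for 57x57 matrices:

Strassen's algorithm requires power-of-2 dimensions. Pad 57x57 to 64x64 (next power of 2).

Standard algorithm: 57^3 = 185193 multiplications
Strassen's algorithm: 7^(log2(64)) = 7^6 = 117649 multiplications
Savings: 185193 - 117649 = 67544 multiplications

Standard: 185193 multiplications (57^3). Strassen: 117649 multiplications (7^6, after padding to 64x64). Strassen reduces 8 recursive multiplications to 7 at each level.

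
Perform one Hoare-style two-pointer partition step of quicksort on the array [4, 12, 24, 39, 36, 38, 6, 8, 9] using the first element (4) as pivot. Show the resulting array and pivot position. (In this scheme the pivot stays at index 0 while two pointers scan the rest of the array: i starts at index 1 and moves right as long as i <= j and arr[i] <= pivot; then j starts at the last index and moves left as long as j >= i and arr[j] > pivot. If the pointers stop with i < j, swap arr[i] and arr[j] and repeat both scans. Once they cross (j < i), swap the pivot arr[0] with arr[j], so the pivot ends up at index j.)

Hoare-style two-pointer partition with pivot = 4:

Initial array: [4, 12, 24, 39, 36, 38, 6, 8, 9]

Pointers start at i = 1, j = 8.
i ends at 1, j ends at 0: the pointers have crossed (j < i), so scanning stops.

j = 0, so swapping arr[0] with arr[j] leaves the pivot at position 0: [4, 12, 24, 39, 36, 38, 6, 8, 9]
Pivot position: 0

After partitioning with pivot 4, the array becomes [4, 12, 24, 39, 36, 38, 6, 8, 9]. The pivot is placed at index 0. All elements to the left of the pivot are <= 4, and all elements to the right are > 4.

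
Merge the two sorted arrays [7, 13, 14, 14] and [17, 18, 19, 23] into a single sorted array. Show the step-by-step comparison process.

Merging process:

Compare 7 vs 17: take 7 from left. Merged: [7]
Compare 13 vs 17: take 13 from left. Merged: [7, 13]
Compare 14 vs 17: take 14 from left. Merged: [7, 13, 14]
Compare 14 vs 17: take 14 from left. Merged: [7, 13, 14, 14]
Append remaining from right: [17, 18, 19, 23]. Merged: [7, 13, 14, 14, 17, 18, 19, 23]

Final merged array: [7, 13, 14, 14, 17, 18, 19, 23]
Total comparisons: 4

The merged array is [7, 13, 14, 14, 17, 18, 19, 23], requiring 4 comparisons. The merge step runs in O(n) time where n is the total number of elements.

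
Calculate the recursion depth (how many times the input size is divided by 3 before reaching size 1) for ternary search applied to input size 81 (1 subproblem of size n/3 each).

For divide and conquer with division factor 3:

Problem sizes at each level:
Level 0: 81
Level 1: 27
Level 2: 9
Level 3: 3
Level 4: 1

The root is level 0 and the size-1 base case is level 4 (the tree spans levels 0 through 4, i.e. 5 levels counting the root), so the depth is the number of divisions: log_3(81) = 4

The recursion tree depth is log_3(81) = 4. At each level, the problem size is divided by 3, so it takes 4 divisions to reduce to a base case of size 1. The algorithm makes 1 recursive call at each level.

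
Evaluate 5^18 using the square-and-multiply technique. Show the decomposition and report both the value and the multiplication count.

Computing 5^18 by squaring (build up from 5^1; each line after the first costs one multiplication):

5^1 = 5
5^2 = (5^1)^2 = 5^2 = 25
5^4 = (5^2)^2 = 25^2 = 625
5^8 = (5^4)^2 = 625^2 = 390625
5^9 = 5 * 5^8 = 5 * 390625 = 1953125
5^18 = (5^9)^2 = 1953125^2 = 3814697265625

Result: 3814697265625
Multiplications needed: 5 (5 lines after 5^1)

5^18 = 3814697265625. Using exponentiation by squaring, this requires 5 multiplications. The key idea: if the exponent is even, square the half-power; if odd, multiply by the base once.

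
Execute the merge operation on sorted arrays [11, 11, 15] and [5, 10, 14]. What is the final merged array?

Merging process:

Compare 11 vs 5: take 5 from right. Merged: [5]
Compare 11 vs 10: take 10 from right. Merged: [5, 10]
Compare 11 vs 14: take 11 from left. Merged: [5, 10, 11]
Compare 11 vs 14: take 11 from left. Merged: [5, 10, 11, 11]
Compare 15 vs 14: take 14 from right. Merged: [5, 10, 11, 11, 14]
Append remaining from left: [15]. Merged: [5, 10, 11, 11, 14, 15]

Final merged array: [5, 10, 11, 11, 14, 15]
Total comparisons: 5

The merged array is [5, 10, 11, 11, 14, 15], requiring 5 comparisons. The merge step runs in O(n) time where n is the total number of elements.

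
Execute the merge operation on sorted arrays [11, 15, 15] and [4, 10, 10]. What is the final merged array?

Merging process:

Compare 11 vs 4: take 4 from right. Merged: [4]
Compare 11 vs 10: take 10 from right. Merged: [4, 10]
Compare 11 vs 10: take 10 from right. Merged: [4, 10, 10]
Append remaining from left: [11, 15, 15]. Merged: [4, 10, 10, 11, 15, 15]

Final merged array: [4, 10, 10, 11, 15, 15]
Total comparisons: 3

The merged array is [4, 10, 10, 11, 15, 15], requiring 3 comparisons. The merge step runs in O(n) time where n is the total number of elements.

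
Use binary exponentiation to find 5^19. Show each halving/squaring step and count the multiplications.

Computing 5^19 by squaring (build up from 5^1; each line after the first costs one multiplication):

5^1 = 5
5^2 = (5^1)^2 = 5^2 = 25
5^4 = (5^2)^2 = 25^2 = 625
5^8 = (5^4)^2 = 625^2 = 390625
5^9 = 5 * 5^8 = 5 * 390625 = 1953125
5^18 = (5^9)^2 = 1953125^2 = 3814697265625
5^19 = 5 * 5^18 = 5 * 3814697265625 = 19073486328125

Result: 19073486328125
Multiplications needed: 6 (6 lines after 5^1)

5^19 = 19073486328125. Using exponentiation by squaring, this requires 6 multiplications. The key idea: if the exponent is even, square the half-power; if odd, multiply by the base once.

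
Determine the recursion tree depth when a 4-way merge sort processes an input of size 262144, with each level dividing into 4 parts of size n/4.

For divide and conquer with division factor 4:

Problem sizes at each level:
Level 0: 262144
Level 1: 65536
Level 2: 16384
Level 3: 4096
Level 4: 1024
Level 5: 256
Level 6: 64
Level 7: 16
Level 8: 4
Level 9: 1

The root is level 0 and the size-1 base case is level 9 (the tree spans levels 0 through 9, i.e. 10 levels counting the root), so the depth is the number of divisions: log_4(262144) = 9

The recursion tree depth is log_4(262144) = 9. At each level, the problem size is divided by 4, so it takes 9 divisions to reduce to a base case of size 1. The algorithm makes 4 recursive calls at each level.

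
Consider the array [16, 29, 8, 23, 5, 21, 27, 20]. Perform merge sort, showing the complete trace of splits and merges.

Merge sort trace:

Split: [16, 29, 8, 23, 5, 21, 27, 20] -> [16, 29, 8, 23] and [5, 21, 27, 20]
  Split: [16, 29, 8, 23] -> [16, 29] and [8, 23]
    Split: [16, 29] -> [16] and [29]
    Merge: [16] + [29] -> [16, 29]
    Split: [8, 23] -> [8] and [23]
    Merge: [8] + [23] -> [8, 23]
  Merge: [16, 29] + [8, 23] -> [8, 16, 23, 29]
  Split: [5, 21, 27, 20] -> [5, 21] and [27, 20]
    Split: [5, 21] -> [5] and [21]
    Merge: [5] + [21] -> [5, 21]
    Split: [27, 20] -> [27] and [20]
    Merge: [27] + [20] -> [20, 27]
  Merge: [5, 21] + [20, 27] -> [5, 20, 21, 27]
Merge: [8, 16, 23, 29] + [5, 20, 21, 27] -> [5, 8, 16, 20, 21, 23, 27, 29]

Final sorted array: [5, 8, 16, 20, 21, 23, 27, 29]

The merge sort proceeds by recursively splitting the array and merging sorted halves.
After all merges, the sorted array is [5, 8, 16, 20, 21, 23, 27, 29].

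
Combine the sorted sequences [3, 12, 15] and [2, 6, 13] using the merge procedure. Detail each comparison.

Merging process:

Compare 3 vs 2: take 2 from right. Merged: [2]
Compare 3 vs 6: take 3 from left. Merged: [2, 3]
Compare 12 vs 6: take 6 from right. Merged: [2, 3, 6]
Compare 12 vs 13: take 12 from left. Merged: [2, 3, 6, 12]
Compare 15 vs 13: take 13 from right. Merged: [2, 3, 6, 12, 13]
Append remaining from left: [15]. Merged: [2, 3, 6, 12, 13, 15]

Final merged array: [2, 3, 6, 12, 13, 15]
Total comparisons: 5

The merged array is [2, 3, 6, 12, 13, 15], requiring 5 comparisons. The merge step runs in O(n) time where n is the total number of elements.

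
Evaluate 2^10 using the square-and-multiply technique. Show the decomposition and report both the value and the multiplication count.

Computing 2^10 by squaring (build up from 2^1; each line after the first costs one multiplication):

2^1 = 2
2^2 = (2^1)^2 = 2^2 = 4
2^4 = (2^2)^2 = 4^2 = 16
2^5 = 2 * 2^4 = 2 * 16 = 32
2^10 = (2^5)^2 = 32^2 = 1024

Result: 1024
Multiplications needed: 4 (4 lines after 2^1)

2^10 = 1024. Using exponentiation by squaring, this requires 4 multiplications. The key idea: if the exponent is even, square the half-power; if odd, multiply by the base once.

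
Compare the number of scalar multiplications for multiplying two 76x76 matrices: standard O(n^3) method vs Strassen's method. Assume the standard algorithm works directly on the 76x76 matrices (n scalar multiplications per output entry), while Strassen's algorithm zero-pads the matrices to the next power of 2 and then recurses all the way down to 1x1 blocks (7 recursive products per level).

Matrix multiplication for 76x76 matrices:

Strassen's algorithm requires power-of-2 dimensions. Pad 76x76 to 128x128 (next power of 2).

Standard algorithm: 76^3 = 438976 multiplications
Strassen's algorithm: 7^(log2(128)) = 7^7 = 823543 multiplications
Difference: 438976 - 823543 = -384567 (Strassen uses MORE here due to padding overhead — for small or just-over-power-of-2 n, padding can outweigh the per-level savings)

Standard: 438976 multiplications (76^3). Strassen: 823543 multiplications (7^7, after padding to 128x128). Strassen reduces 8 recursive multiplications to 7 at each level.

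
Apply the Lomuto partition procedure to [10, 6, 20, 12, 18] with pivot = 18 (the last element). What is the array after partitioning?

Lomuto partition with pivot = 18:

Initial array: [10, 6, 20, 12, 18]

arr[0]=10 <= 18: swap with position 0, array becomes [10, 6, 20, 12, 18]
arr[1]=6 <= 18: swap with position 1, array becomes [10, 6, 20, 12, 18]
arr[2]=20 > 18: no swap
arr[3]=12 <= 18: swap with position 2, array becomes [10, 6, 12, 20, 18]

Place pivot at position 3: [10, 6, 12, 18, 20]
Pivot position: 3

After partitioning with pivot 18, the array becomes [10, 6, 12, 18, 20]. The pivot is placed at index 3. All elements to the left of the pivot are <= 18, and all elements to the right are > 18.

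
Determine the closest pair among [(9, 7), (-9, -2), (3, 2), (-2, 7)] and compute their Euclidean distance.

Computing all pairwise distances among 4 points:

d((9, 7), (-9, -2)) = 20.1246
d((9, 7), (3, 2)) = 7.8102
d((9, 7), (-2, 7)) = 11.0
d((-9, -2), (3, 2)) = 12.6491
d((-9, -2), (-2, 7)) = 11.4018
d((3, 2), (-2, 7)) = 7.0711 <-- minimum

Closest pair: (3, 2) and (-2, 7) with distance 7.0711

The closest pair is (3, 2) and (-2, 7) with Euclidean distance 7.0711. For 4 points, brute-force pairwise comparison is shown above. For large n, the divide-and-conquer algorithm (sort by x, recurse on halves, check the dividing strip) achieves O(n log n).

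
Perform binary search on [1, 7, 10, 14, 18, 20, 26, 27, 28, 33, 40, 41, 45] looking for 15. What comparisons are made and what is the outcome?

Binary search for 15 in [1, 7, 10, 14, 18, 20, 26, 27, 28, 33, 40, 41, 45]:

lo=0, hi=12, mid=6, arr[mid]=26 -> 26 > 15, search left half
lo=0, hi=5, mid=2, arr[mid]=10 -> 10 < 15, search right half
lo=3, hi=5, mid=4, arr[mid]=18 -> 18 > 15, search left half
lo=3, hi=3, mid=3, arr[mid]=14 -> 14 < 15, search right half
lo=4 > hi=3, target 15 not found

Binary search determines that 15 is not in the array after 4 comparisons. The search space was exhausted without finding the target.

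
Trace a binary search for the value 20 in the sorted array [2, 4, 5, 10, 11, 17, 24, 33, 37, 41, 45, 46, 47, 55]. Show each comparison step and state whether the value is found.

Binary search for 20 in [2, 4, 5, 10, 11, 17, 24, 33, 37, 41, 45, 46, 47, 55]:

lo=0, hi=13, mid=6, arr[mid]=24 -> 24 > 20, search left half
lo=0, hi=5, mid=2, arr[mid]=5 -> 5 < 20, search right half
lo=3, hi=5, mid=4, arr[mid]=11 -> 11 < 20, search right half
lo=5, hi=5, mid=5, arr[mid]=17 -> 17 < 20, search right half
lo=6 > hi=5, target 20 not found

Binary search determines that 20 is not in the array after 4 comparisons. The search space was exhausted without finding the target.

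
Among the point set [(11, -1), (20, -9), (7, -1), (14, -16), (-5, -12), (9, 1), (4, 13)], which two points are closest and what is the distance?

Computing all pairwise distances among 7 points:

d((11, -1), (20, -9)) = 12.0416
d((11, -1), (7, -1)) = 4.0
d((11, -1), (14, -16)) = 15.2971
d((11, -1), (-5, -12)) = 19.4165
d((11, -1), (9, 1)) = 2.8284 <-- minimum
d((11, -1), (4, 13)) = 15.6525
d((20, -9), (7, -1)) = 15.2643
d((20, -9), (14, -16)) = 9.2195
d((20, -9), (-5, -12)) = 25.1794
d((20, -9), (9, 1)) = 14.8661
d((20, -9), (4, 13)) = 27.2029
d((7, -1), (14, -16)) = 16.5529
d((7, -1), (-5, -12)) = 16.2788
d((7, -1), (9, 1)) = 2.8284 <-- minimum
d((7, -1), (4, 13)) = 14.3178
d((14, -16), (-5, -12)) = 19.4165
d((14, -16), (9, 1)) = 17.72
d((14, -16), (4, 13)) = 30.6757
d((-5, -12), (9, 1)) = 19.105
d((-5, -12), (4, 13)) = 26.5707
d((9, 1), (4, 13)) = 13.0

Minimum distance: 2.8284 (tie among 2 pairs: (11, -1) and (9, 1); (7, -1) and (9, 1))

The minimum Euclidean distance is 2.8284. There is a tie: 2 pairs achieve this minimum — (11, -1) and (9, 1); (7, -1) and (9, 1). Any of these is a valid closest pair. For 7 points, brute-force pairwise comparison is shown above. For large n, the divide-and-conquer algorithm (sort by x, recurse on halves, check the dividing strip) achieves O(n log n).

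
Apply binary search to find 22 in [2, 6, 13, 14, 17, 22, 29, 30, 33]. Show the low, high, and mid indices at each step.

Binary search for 22 in [2, 6, 13, 14, 17, 22, 29, 30, 33]:

lo=0, hi=8, mid=4, arr[mid]=17 -> 17 < 22, search right half
lo=5, hi=8, mid=6, arr[mid]=29 -> 29 > 22, search left half
lo=5, hi=5, mid=5, arr[mid]=22 -> Found target at index 5!

Binary search finds 22 at index 5 after 3 comparisons. The search repeatedly halves the search space by comparing with the middle element.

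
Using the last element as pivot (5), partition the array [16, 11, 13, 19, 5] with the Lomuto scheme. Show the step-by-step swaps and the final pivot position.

Lomuto partition with pivot = 5:

Initial array: [16, 11, 13, 19, 5]

arr[0]=16 > 5: no swap
arr[1]=11 > 5: no swap
arr[2]=13 > 5: no swap
arr[3]=19 > 5: no swap

Place pivot at position 0: [5, 11, 13, 19, 16]
Pivot position: 0

After partitioning with pivot 5, the array becomes [5, 11, 13, 19, 16]. The pivot is placed at index 0. All elements to the left of the pivot are <= 5, and all elements to the right are > 5.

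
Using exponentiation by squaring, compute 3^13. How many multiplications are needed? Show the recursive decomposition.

Computing 3^13 by squaring (build up from 3^1; each line after the first costs one multiplication):

3^1 = 3
3^2 = (3^1)^2 = 3^2 = 9
3^3 = 3 * 3^2 = 3 * 9 = 27
3^6 = (3^3)^2 = 27^2 = 729
3^12 = (3^6)^2 = 729^2 = 531441
3^13 = 3 * 3^12 = 3 * 531441 = 1594323

Result: 1594323
Multiplications needed: 5 (5 lines after 3^1)

3^13 = 1594323. Using exponentiation by squaring, this requires 5 multiplications. The key idea: if the exponent is even, square the half-power; if odd, multiply by the base once.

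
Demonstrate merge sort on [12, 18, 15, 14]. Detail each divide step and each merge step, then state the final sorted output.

Merge sort trace:

Split: [12, 18, 15, 14] -> [12, 18] and [15, 14]
  Split: [12, 18] -> [12] and [18]
  Merge: [12] + [18] -> [12, 18]
  Split: [15, 14] -> [15] and [14]
  Merge: [15] + [14] -> [14, 15]
Merge: [12, 18] + [14, 15] -> [12, 14, 15, 18]

Final sorted array: [12, 14, 15, 18]

The merge sort proceeds by recursively splitting the array and merging sorted halves.
After all merges, the sorted array is [12, 14, 15, 18].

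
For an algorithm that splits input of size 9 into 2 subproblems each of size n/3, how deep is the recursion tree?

For divide and conquer with division factor 3:

Problem sizes at each level:
Level 0: 9
Level 1: 3
Level 2: 1

The root is level 0 and the size-1 base case is level 2 (the tree spans levels 0 through 2, i.e. 3 levels counting the root), so the depth is the number of divisions: log_3(9) = 2

The recursion tree depth is log_3(9) = 2. At each level, the problem size is divided by 3, so it takes 2 divisions to reduce to a base case of size 1. The algorithm makes 2 recursive calls at each level.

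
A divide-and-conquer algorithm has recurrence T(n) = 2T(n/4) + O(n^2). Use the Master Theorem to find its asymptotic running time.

Master Theorem for T(n) = 2T(n/4) + O(n^2):

a = 2, b = 4, c = 2
log_b(a) = log_4(2) = 0.5000

Case 3: c = 2 > log_4(2) = 0.5000
T(n) = O(n^2) = O(n^2)

For T(n) = 2T(n/4) + O(n^2): log_4(2) = 0.5000. This is Case 3 of the Master Theorem (c > log_b(a), work dominated by root), giving O(n^2).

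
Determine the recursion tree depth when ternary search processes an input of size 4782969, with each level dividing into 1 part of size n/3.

For divide and conquer with division factor 3:

Problem sizes at each level:
Level 0: 4782969
Level 1: 1594323
Level 2: 531441
Level 3: 177147
Level 4: 59049
Level 5: 19683
Level 6: 6561
Level 7: 2187
Level 8: 729
Level 9: 243
Level 10: 81
Level 11: 27
Level 12: 9
Level 13: 3
Level 14: 1

The root is level 0 and the size-1 base case is level 14 (the tree spans levels 0 through 14, i.e. 15 levels counting the root), so the depth is the number of divisions: log_3(4782969) = 14

The recursion tree depth is log_3(4782969) = 14. At each level, the problem size is divided by 3, so it takes 14 divisions to reduce to a base case of size 1. The algorithm makes 1 recursive call at each level.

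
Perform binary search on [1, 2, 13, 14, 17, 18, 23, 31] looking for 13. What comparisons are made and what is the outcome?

Binary search for 13 in [1, 2, 13, 14, 17, 18, 23, 31]:

lo=0, hi=7, mid=3, arr[mid]=14 -> 14 > 13, search left half
lo=0, hi=2, mid=1, arr[mid]=2 -> 2 < 13, search right half
lo=2, hi=2, mid=2, arr[mid]=13 -> Found target at index 2!

Binary search finds 13 at index 2 after 3 comparisons. The search repeatedly halves the search space by comparing with the middle element.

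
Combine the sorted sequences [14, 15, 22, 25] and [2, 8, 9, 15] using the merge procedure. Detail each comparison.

Merging process:

Compare 14 vs 2: take 2 from right. Merged: [2]
Compare 14 vs 8: take 8 from right. Merged: [2, 8]
Compare 14 vs 9: take 9 from right. Merged: [2, 8, 9]
Compare 14 vs 15: take 14 from left. Merged: [2, 8, 9, 14]
Compare 15 vs 15: take 15 from left. Merged: [2, 8, 9, 14, 15]
Compare 22 vs 15: take 15 from right. Merged: [2, 8, 9, 14, 15, 15]
Append remaining from left: [22, 25]. Merged: [2, 8, 9, 14, 15, 15, 22, 25]

Final merged array: [2, 8, 9, 14, 15, 15, 22, 25]
Total comparisons: 6

The merged array is [2, 8, 9, 14, 15, 15, 22, 25], requiring 6 comparisons. The merge step runs in O(n) time where n is the total number of elements.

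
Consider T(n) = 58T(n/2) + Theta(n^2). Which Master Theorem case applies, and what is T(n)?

Master Theorem for T(n) = 58T(n/2) + O(n^2):

a = 58, b = 2, c = 2
log_b(a) = log_2(58) = 5.8580

Case 1: c = 2 < log_2(58) = 5.8580
T(n) = O(n^(log_2 58))

For T(n) = 58T(n/2) + O(n^2): log_2(58) = 5.8580. This is Case 1 of the Master Theorem (c < log_b(a), work dominated by leaves), giving O(n^(log_2 58)).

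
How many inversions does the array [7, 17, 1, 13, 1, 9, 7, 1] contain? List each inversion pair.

Finding inversions in [7, 17, 1, 13, 1, 9, 7, 1]:

(0, 2): arr[0]=7 > arr[2]=1
(0, 4): arr[0]=7 > arr[4]=1
(0, 7): arr[0]=7 > arr[7]=1
(1, 2): arr[1]=17 > arr[2]=1
(1, 3): arr[1]=17 > arr[3]=13
(1, 4): arr[1]=17 > arr[4]=1
(1, 5): arr[1]=17 > arr[5]=9
(1, 6): arr[1]=17 > arr[6]=7
(1, 7): arr[1]=17 > arr[7]=1
(3, 4): arr[3]=13 > arr[4]=1
(3, 5): arr[3]=13 > arr[5]=9
(3, 6): arr[3]=13 > arr[6]=7
(3, 7): arr[3]=13 > arr[7]=1
(5, 6): arr[5]=9 > arr[6]=7
(5, 7): arr[5]=9 > arr[7]=1
(6, 7): arr[6]=7 > arr[7]=1

Total inversions: 16

The array has 16 inversion(s): (0,2), (0,4), (0,7), (1,2), (1,3), (1,4), (1,5), (1,6), (1,7), (3,4), (3,5), (3,6), (3,7), (5,6), (5,7), (6,7). Each pair (i,j) satisfies i < j and arr[i] > arr[j].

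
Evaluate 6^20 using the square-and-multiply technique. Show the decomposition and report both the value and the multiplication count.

Computing 6^20 by squaring (build up from 6^1; each line after the first costs one multiplication):

6^1 = 6
6^2 = (6^1)^2 = 6^2 = 36
6^4 = (6^2)^2 = 36^2 = 1296
6^5 = 6 * 6^4 = 6 * 1296 = 7776
6^10 = (6^5)^2 = 7776^2 = 60466176
6^20 = (6^10)^2 = 60466176^2 = 3656158440062976

Result: 3656158440062976
Multiplications needed: 5 (5 lines after 6^1)

6^20 = 3656158440062976. Using exponentiation by squaring, this requires 5 multiplications. The key idea: if the exponent is even, square the half-power; if odd, multiply by the base once.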